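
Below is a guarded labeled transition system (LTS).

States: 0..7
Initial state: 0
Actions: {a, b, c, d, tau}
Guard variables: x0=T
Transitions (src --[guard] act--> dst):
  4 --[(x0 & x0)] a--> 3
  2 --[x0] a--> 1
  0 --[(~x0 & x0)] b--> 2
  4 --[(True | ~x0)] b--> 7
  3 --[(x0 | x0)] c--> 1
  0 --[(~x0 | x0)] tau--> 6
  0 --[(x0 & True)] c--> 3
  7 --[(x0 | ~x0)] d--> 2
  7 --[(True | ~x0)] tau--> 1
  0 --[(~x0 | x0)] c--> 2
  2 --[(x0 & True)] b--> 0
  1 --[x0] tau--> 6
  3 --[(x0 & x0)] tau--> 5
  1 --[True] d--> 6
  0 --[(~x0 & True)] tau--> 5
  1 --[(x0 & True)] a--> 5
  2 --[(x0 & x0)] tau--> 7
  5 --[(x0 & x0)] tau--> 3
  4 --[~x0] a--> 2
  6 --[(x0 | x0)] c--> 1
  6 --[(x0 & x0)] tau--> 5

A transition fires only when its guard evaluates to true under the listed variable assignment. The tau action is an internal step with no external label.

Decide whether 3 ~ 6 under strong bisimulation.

Bisimulation quotient by refinement:
  π0 = {{0,1,2,3,4,5,6,7}}
  π1 = {{0,3,6},{1},{2},{4},{5},{7}}
  π2 = {{0},{1},{2},{3,6},{4},{5},{7}}
7 equivalence class(es) (converged in 3)
class of 3: {3,6}; class of 6: {3,6}

Answer: BISIMILAR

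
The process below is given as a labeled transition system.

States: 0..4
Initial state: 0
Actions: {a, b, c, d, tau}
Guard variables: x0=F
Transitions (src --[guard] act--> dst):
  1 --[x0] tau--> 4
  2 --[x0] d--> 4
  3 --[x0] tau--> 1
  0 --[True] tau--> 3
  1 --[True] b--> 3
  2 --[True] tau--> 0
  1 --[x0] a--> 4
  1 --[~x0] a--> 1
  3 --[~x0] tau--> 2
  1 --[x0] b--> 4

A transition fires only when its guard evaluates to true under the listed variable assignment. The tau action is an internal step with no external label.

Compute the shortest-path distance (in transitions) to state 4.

Breadth-first toward 4:
  depth 0: {0}
  depth 1: {3}
  depth 2: {2}
4 never appears.

Answer: UNREACHABLE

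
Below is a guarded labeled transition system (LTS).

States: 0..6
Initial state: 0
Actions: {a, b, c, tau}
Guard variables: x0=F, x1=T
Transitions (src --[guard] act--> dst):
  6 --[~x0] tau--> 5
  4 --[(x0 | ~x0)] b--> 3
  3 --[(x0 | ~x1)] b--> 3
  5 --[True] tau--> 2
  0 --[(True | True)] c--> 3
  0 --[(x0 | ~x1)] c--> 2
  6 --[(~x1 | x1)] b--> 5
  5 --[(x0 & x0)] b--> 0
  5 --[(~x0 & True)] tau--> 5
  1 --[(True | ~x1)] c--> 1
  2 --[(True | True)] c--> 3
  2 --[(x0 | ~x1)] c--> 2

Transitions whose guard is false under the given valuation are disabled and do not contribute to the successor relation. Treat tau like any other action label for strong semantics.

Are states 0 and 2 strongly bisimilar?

Compute ~ classes (split until stable):
  π0 = {{0,1,2,3,4,5,6}}
  π1 = {{0,1,2},{3},{4},{5},{6}}
  π2 = {{0,2},{1},{3},{4},{5},{6}}
6 equivalence class(es) (converged in 3)
0∈{0,2}, 2∈{0,2}

Answer: BISIMILAR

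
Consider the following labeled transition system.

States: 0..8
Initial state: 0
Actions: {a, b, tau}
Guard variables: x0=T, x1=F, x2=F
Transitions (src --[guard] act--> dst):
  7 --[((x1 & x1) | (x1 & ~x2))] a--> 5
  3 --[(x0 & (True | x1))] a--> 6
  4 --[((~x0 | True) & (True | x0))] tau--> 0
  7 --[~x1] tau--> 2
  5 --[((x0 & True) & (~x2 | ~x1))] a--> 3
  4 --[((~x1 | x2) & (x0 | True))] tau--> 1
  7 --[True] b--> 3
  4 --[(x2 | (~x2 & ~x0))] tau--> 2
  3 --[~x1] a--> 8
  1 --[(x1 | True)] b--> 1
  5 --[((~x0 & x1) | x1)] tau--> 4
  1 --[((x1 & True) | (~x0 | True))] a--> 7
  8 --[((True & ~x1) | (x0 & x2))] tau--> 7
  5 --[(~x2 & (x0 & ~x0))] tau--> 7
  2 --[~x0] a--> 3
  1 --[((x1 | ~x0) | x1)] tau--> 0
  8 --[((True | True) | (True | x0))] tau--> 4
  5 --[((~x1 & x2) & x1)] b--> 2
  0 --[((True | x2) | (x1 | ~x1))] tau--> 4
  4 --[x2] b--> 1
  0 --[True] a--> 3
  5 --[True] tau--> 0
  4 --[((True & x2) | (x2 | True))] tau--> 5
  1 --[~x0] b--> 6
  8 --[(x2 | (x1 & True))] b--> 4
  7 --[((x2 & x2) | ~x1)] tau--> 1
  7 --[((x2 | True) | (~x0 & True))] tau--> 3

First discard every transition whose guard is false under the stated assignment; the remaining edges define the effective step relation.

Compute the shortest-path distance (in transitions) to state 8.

Answer: 2

Trace:
Breadth-first toward 8:
  L0 = {0}
  L1 = {3,4}
  L2 = {1,5,6,8}
8 enters at depth 2; path a·a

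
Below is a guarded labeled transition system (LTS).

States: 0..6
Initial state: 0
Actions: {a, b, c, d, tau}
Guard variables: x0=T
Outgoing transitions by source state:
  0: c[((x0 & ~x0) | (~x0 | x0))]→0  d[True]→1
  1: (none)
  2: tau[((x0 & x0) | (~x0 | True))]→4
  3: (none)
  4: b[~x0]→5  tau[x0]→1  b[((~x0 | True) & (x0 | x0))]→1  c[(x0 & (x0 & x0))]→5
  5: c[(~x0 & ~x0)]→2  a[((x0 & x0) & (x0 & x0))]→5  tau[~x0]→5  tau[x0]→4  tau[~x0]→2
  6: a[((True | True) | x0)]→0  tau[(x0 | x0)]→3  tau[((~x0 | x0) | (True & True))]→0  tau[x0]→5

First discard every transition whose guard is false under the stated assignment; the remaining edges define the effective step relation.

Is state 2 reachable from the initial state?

Answer: UNREACHABLE

Analysis:
After dropping false guards: 12 live edges.
L0 = {0}
L1 = {1}  now seen {0,1}
Reach set: {0,1}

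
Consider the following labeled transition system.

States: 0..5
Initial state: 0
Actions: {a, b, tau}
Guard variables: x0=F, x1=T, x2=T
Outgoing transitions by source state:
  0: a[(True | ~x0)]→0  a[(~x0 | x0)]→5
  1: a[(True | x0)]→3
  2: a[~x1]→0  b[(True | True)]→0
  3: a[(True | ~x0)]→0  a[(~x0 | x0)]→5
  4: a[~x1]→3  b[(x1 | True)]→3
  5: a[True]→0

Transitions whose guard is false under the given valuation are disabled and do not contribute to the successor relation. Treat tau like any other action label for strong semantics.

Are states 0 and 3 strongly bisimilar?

Bisimulation quotient by refinement:
  π0 = {{0,1,2,3,4,5}}
  π1 = {{0,1,3,5},{2,4}}
stable after 2 split(s): 2 block(s)
class of 0: {0,1,3,5}; class of 3: {0,1,3,5}

Answer: BISIMILAR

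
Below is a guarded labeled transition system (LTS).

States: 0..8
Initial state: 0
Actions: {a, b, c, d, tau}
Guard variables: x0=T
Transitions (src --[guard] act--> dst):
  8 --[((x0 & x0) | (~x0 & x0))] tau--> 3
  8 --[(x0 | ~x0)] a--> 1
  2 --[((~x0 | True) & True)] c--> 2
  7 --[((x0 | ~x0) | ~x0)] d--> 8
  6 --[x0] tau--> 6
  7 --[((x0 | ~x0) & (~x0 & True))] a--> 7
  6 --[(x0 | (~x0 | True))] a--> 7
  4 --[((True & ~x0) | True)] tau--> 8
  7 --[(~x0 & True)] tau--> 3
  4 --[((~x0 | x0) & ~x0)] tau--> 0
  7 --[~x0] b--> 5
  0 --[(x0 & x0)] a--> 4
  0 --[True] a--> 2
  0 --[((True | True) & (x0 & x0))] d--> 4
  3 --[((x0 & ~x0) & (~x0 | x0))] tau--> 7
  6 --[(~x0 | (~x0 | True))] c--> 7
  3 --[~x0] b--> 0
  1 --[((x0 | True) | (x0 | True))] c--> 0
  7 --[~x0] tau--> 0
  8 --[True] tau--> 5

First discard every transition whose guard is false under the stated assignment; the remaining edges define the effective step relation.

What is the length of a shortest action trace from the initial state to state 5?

BFS to 5:
  Layer 0: {0}
  Layer 1: {2,4}
  Layer 2: {8}
  Layer 3: {1,3,5}
first hit 5 at d=3 via a·tau·tau

Answer: 3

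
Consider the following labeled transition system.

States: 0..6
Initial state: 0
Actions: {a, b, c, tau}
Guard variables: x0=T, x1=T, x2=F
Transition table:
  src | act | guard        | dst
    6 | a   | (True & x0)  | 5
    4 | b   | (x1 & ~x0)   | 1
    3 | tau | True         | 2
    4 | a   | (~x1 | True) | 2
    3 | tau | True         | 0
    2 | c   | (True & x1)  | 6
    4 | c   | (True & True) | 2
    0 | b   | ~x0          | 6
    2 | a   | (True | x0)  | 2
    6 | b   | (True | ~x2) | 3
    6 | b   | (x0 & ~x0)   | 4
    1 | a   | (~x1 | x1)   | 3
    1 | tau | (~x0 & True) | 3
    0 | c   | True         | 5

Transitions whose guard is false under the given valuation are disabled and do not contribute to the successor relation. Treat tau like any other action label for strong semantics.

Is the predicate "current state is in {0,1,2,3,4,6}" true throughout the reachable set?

Answer: INVARIANT VIOLATED at state 5

Working:
Safe = {0,1,2,3,4,6}
Reachable = {0,5}
  0: ✓
  5: ✗ unsafe
counterexample path to 5: c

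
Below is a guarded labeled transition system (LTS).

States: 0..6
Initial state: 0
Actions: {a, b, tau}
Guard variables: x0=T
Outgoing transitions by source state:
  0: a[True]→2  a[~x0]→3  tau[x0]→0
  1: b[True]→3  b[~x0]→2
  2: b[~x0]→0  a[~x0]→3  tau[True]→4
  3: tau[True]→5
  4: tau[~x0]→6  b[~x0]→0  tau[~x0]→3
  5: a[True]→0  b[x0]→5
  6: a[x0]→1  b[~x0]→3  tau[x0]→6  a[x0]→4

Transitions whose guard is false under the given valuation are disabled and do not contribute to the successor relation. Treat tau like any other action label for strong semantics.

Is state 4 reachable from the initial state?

After dropping false guards: 10 live edges.
Layer 0: {0}
Layer 1: {2}  cumulative {0,2}
Layer 2: {4}  cumulative {0,2,4}
R = {0,2,4}
witness 4: a·tau

Answer: REACHABLE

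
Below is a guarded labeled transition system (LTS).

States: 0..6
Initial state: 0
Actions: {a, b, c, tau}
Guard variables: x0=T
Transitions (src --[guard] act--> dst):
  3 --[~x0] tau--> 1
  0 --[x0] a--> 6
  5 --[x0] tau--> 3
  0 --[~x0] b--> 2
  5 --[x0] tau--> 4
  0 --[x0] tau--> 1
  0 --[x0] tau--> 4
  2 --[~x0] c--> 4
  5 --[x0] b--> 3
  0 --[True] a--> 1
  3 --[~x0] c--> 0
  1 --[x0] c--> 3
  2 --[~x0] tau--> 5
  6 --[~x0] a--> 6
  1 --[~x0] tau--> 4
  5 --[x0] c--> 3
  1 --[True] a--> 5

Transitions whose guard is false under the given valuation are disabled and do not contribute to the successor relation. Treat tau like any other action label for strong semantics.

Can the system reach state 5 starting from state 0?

After dropping false guards: 10 live edges.
L0 = {0}
L1 = {1,4,6}  now seen {0,1,4,6}
L2 = {3,5}  now seen {0,1,3,4,5,6}
Reach set: {0,1,3,4,5,6}
witness 5: a·a

Answer: REACHABLE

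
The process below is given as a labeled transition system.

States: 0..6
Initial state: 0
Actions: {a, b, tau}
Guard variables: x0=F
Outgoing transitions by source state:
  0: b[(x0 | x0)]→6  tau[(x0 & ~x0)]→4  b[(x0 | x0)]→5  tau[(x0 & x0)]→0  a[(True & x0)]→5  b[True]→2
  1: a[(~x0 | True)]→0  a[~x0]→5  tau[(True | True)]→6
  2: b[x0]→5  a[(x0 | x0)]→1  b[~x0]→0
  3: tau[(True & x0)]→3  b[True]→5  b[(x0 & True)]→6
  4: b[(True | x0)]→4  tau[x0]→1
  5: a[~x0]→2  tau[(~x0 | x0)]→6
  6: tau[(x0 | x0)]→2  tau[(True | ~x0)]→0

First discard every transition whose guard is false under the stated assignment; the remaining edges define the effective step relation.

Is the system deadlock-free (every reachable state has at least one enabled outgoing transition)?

Reach set: {0,2}
  0: b→2  [deg 1]
  2: b→0  [deg 1]

Answer: DEADLOCK-FREE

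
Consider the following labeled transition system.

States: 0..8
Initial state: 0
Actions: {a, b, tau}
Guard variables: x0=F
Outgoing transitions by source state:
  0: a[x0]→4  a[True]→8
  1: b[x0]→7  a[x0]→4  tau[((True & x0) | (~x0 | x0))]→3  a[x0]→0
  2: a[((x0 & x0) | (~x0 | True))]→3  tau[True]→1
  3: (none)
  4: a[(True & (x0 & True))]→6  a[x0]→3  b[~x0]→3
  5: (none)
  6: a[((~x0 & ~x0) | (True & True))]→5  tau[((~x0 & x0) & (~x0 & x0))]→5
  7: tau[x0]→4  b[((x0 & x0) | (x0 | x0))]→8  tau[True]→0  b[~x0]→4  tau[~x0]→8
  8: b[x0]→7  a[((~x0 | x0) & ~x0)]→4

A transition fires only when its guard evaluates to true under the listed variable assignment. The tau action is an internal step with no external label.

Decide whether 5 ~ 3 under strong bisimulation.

Refine partition for ~:
  round 0: {{0,1,2,3,4,5,6,7,8}}
  round 1: {{0,6,8},{1},{2},{3,5},{4},{7}}
  round 2: {{0},{1},{2},{3,5},{4},{6},{7},{8}}
Fixed point at round 3; 8 class(es).
5∈{3,5}, 3∈{3,5}

Answer: BISIMILAR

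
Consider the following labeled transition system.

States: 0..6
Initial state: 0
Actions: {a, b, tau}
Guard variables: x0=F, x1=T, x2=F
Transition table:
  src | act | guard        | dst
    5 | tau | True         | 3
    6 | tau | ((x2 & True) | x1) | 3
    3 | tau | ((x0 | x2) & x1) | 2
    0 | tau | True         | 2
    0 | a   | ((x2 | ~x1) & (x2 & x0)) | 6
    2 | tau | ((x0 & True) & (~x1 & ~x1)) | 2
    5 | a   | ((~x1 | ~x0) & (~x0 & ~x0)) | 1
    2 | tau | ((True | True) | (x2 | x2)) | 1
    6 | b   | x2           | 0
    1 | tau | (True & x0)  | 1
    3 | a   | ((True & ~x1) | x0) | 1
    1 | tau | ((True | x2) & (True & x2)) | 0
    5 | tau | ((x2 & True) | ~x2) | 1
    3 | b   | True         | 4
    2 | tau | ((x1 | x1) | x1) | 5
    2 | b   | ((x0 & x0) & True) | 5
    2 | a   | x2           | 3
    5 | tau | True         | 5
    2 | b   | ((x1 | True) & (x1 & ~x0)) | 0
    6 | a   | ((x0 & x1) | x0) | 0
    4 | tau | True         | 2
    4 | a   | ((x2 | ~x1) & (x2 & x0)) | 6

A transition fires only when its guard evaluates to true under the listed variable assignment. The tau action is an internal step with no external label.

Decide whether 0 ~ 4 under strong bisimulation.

Answer: BISIMILAR

Trace:
Compute ~ classes (split until stable):
  round 0: {{0,1,2,3,4,5,6}}
  round 1: {{0,4,6},{1},{2},{3},{5}}
  round 2: {{0,4},{1},{2},{3},{5},{6}}
6 equivalence class(es) (converged in 3)
0∈{0,4}, 4∈{0,4}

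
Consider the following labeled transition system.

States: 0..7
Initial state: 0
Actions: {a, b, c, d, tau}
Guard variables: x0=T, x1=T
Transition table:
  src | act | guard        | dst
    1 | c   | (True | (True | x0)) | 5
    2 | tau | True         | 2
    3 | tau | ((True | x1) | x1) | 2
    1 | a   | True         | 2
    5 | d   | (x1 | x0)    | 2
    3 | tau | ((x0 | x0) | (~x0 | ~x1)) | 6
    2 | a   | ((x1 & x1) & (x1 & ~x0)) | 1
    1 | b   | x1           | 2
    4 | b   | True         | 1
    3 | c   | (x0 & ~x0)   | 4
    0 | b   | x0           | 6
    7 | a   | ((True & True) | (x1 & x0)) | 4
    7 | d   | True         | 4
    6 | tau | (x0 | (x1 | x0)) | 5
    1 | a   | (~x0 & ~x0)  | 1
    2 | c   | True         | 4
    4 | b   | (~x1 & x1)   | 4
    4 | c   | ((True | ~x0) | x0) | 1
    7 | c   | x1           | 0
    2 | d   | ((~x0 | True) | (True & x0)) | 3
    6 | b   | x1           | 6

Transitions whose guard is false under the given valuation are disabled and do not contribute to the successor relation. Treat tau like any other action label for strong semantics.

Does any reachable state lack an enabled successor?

Answer: DEADLOCK-FREE

Analysis:
Reachable = {0,1,2,3,4,5,6}
  0: b→6  [1 exit(s)]
  1: a→2  b→2  c→5  [3 exit(s)]
  2: c→4  d→3  tau→2  [3 exit(s)]
  3: tau→2  tau→6  [2 exit(s)]
  4: b→1  c→1  [2 exit(s)]
  5: d→2  [1 exit(s)]
  6: b→6  tau→5  [2 exit(s)]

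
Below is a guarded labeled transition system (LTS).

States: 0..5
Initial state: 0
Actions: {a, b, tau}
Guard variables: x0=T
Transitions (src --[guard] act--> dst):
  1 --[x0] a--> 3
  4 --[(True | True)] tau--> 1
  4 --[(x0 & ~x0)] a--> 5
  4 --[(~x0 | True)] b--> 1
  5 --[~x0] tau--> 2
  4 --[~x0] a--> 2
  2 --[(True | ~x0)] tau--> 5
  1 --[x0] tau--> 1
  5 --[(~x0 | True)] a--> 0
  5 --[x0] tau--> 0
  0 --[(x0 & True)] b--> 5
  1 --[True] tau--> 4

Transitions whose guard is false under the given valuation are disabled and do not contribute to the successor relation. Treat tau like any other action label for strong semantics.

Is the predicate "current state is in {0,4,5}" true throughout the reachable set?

Answer: INVARIANT HOLDS

Trace:
Allowed set {0,4,5}
Reach set: {0,5}
  0: safe
  5: safe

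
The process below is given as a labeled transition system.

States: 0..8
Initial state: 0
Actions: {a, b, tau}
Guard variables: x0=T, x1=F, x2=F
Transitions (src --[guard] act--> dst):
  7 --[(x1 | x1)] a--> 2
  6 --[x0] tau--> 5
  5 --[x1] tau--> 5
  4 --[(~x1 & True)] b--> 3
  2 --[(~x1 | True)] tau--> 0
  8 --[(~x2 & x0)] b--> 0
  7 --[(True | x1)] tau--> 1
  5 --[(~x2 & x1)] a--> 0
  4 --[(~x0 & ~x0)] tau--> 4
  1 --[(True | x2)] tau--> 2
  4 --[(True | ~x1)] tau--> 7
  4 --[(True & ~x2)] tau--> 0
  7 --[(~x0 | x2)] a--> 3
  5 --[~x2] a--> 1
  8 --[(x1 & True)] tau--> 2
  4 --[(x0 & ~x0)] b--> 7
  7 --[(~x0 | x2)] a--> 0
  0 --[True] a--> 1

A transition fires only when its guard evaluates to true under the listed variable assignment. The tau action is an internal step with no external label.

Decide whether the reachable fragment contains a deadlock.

Reach set: {0,1,2}
  0: a→1  [1 exit(s)]
  1: tau→2  [1 exit(s)]
  2: tau→0  [1 exit(s)]

Answer: DEADLOCK-FREE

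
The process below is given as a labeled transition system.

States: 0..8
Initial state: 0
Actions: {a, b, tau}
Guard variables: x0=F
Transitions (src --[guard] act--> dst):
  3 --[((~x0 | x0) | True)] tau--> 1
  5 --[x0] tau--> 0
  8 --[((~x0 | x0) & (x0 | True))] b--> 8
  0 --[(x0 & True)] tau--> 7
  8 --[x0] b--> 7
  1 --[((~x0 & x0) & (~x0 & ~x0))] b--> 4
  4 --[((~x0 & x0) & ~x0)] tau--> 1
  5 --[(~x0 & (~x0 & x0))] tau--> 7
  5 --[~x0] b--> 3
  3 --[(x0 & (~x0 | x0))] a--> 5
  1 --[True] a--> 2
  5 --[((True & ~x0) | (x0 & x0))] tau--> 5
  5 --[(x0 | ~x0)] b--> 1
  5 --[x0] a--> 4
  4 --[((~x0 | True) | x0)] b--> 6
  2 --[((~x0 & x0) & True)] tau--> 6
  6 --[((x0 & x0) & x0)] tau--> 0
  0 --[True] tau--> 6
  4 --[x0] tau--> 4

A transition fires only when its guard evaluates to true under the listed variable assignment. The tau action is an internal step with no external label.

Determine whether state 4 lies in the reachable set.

Answer: UNREACHABLE

Analysis:
Guard filter leaves 8 enabled edge(s).
Layer 0: {0}
Layer 1: {6}  now seen {0,6}
Reach set: {0,6}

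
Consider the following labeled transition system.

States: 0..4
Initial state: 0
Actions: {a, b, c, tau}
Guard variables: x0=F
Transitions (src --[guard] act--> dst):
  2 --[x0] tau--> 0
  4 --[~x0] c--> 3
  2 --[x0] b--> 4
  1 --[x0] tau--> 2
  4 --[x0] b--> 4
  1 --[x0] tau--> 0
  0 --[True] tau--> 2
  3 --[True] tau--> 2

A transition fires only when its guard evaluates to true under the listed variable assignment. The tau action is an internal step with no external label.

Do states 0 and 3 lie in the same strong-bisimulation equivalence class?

Refine partition for ~:
  round 0: {{0,1,2,3,4}}
  round 1: {{0,3},{1,2},{4}}
3 equivalence class(es) (converged in 2)
[0]={0,3}  [3]={0,3}

Answer: BISIMILAR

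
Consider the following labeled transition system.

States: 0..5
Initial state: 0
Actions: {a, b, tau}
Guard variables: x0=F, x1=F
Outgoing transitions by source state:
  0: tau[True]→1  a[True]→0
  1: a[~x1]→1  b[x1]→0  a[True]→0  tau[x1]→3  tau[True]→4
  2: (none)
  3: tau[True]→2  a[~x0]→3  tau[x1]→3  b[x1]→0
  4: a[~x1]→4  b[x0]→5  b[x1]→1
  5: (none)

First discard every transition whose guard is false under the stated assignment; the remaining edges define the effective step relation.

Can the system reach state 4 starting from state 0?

Guard filter leaves 8 enabled edge(s).
Layer 0: {0}
Layer 1: {1}  total {0,1}
Layer 2: {4}  total {0,1,4}
R = {0,1,4}
trace reaching 4: tau·tau

Answer: REACHABLE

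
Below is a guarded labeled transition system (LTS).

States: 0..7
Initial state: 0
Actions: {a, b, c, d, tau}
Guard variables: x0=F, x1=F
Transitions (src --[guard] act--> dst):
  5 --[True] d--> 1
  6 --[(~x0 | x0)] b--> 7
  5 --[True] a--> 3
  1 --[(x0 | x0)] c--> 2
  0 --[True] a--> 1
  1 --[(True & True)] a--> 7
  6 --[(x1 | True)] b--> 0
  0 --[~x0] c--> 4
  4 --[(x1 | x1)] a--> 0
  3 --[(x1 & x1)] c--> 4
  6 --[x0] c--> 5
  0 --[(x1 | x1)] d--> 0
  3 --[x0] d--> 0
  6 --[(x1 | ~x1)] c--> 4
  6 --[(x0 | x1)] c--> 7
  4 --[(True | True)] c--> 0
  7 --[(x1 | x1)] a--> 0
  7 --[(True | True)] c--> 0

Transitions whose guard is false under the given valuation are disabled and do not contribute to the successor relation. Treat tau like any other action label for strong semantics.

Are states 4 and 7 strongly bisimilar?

Answer: BISIMILAR

Trace:
Compute ~ classes (split until stable):
  P[0] = {{0,1,2,3,4,5,6,7}}
  P[1] = {{0},{1},{2,3},{4,7},{5},{6}}
6 equivalence class(es) (converged in 2)
4∈{4,7}, 7∈{4,7}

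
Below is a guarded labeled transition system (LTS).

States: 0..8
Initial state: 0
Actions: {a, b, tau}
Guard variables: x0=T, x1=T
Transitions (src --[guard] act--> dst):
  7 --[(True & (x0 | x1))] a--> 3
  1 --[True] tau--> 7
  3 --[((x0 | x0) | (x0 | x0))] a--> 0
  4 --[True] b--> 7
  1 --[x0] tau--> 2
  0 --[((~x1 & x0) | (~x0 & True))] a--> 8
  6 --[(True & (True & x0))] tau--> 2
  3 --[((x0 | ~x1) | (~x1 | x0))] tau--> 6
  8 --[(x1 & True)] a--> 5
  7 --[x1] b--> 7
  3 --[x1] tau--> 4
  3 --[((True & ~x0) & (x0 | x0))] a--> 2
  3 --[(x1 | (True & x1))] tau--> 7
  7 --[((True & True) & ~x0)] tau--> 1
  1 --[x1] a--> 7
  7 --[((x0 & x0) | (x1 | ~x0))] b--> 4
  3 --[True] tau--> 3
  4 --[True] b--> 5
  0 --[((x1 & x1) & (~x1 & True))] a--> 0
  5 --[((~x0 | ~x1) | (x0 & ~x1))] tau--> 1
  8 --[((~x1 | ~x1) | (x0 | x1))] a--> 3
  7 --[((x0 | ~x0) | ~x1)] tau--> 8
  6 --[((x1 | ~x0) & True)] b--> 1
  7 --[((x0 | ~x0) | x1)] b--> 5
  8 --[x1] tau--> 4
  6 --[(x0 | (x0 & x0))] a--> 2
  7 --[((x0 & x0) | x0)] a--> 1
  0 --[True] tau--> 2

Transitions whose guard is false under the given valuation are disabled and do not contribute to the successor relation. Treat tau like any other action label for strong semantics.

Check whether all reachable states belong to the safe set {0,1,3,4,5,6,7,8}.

Inv-set: {0,1,3,4,5,6,7,8}
Reach set: {0,2}
  0: ✓
  2: outside
witness against invariant: tau → 2

Answer: INVARIANT VIOLATED at state 2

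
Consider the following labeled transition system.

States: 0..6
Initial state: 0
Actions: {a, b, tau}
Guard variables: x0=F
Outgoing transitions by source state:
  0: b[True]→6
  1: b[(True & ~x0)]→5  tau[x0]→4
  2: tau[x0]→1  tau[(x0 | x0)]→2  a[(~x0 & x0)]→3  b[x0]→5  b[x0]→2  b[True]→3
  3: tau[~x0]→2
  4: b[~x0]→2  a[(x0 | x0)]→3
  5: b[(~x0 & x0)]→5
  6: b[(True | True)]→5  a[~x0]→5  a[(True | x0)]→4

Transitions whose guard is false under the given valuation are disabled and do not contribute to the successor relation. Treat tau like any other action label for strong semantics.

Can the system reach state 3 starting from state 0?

Guard filter leaves 8 enabled edge(s).
L0 = {0}
L1 = {6}  now seen {0,6}
L2 = {4,5}  now seen {0,4,5,6}
L3 = {2}  now seen {0,2,4,5,6}
L4 = {3}  now seen {0,2,3,4,5,6}
R = {0,2,3,4,5,6}
Path to 3: b·a·b·b

Answer: REACHABLE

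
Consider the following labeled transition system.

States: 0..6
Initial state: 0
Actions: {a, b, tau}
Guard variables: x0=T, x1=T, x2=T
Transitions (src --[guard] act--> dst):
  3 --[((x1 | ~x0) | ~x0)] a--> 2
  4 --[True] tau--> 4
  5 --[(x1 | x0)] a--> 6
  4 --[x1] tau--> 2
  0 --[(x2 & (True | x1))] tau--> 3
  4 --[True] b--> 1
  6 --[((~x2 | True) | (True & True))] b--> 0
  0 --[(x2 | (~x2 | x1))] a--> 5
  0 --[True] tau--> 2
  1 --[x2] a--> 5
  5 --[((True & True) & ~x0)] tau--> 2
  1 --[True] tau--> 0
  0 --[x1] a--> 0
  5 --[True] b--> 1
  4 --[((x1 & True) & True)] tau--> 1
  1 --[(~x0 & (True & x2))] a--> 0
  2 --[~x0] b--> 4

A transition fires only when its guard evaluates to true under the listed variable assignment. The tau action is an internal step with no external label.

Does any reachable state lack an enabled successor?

R = {0,1,2,3,5,6}
  0: a→0  a→5  tau→2  tau→3  [deg 4]
  1: a→5  tau→0  [deg 2]
  2: ∅  [STUCK]
  3: a→2  [deg 1]
  5: a→6  b→1  [deg 2]
  6: b→0  [deg 1]
witness 2: tau

Answer: DEADLOCK at state 2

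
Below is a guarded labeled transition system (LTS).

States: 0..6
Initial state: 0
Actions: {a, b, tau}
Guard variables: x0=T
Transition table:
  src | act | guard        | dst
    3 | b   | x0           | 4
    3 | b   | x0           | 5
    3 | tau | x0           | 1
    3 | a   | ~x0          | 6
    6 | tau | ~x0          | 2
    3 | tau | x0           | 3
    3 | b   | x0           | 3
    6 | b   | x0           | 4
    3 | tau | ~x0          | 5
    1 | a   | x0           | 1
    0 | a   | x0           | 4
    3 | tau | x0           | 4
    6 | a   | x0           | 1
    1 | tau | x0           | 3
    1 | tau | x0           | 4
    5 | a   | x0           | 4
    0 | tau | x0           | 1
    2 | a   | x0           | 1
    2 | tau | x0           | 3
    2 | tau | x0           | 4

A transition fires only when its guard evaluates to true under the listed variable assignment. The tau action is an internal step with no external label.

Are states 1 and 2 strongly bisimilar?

Compute ~ classes (split until stable):
  round 0: {{0,1,2,3,4,5,6}}
  round 1: {{0,1,2},{3},{4},{5},{6}}
  round 2: {{0},{1,2},{3},{4},{5},{6}}
6 equivalence class(es) (converged in 3)
class of 1: {1,2}; class of 2: {1,2}

Answer: BISIMILAR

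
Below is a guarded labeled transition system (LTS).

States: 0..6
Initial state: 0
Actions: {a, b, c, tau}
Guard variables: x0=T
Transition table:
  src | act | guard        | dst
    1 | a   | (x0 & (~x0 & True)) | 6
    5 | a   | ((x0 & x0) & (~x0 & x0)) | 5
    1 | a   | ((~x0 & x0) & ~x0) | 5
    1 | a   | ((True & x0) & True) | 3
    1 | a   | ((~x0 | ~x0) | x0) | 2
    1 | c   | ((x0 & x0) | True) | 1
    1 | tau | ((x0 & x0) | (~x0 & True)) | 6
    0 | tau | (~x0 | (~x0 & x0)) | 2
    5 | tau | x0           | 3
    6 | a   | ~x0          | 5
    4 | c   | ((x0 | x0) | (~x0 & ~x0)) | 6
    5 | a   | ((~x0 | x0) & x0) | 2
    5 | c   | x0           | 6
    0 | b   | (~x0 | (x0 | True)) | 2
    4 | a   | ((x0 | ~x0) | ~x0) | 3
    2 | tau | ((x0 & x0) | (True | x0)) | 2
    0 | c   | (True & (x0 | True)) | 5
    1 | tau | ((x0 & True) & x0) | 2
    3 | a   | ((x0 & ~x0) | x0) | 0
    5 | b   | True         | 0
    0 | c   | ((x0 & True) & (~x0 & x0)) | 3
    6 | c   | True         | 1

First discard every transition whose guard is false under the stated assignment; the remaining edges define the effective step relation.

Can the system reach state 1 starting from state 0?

16 transition(s) survive guard evaluation.
Layer 0: {0}
Layer 1: {2,5}  total {0,2,5}
Layer 2: {3,6}  total {0,2,3,5,6}
Layer 3: {1}  total {0,1,2,3,5,6}
Reach set: {0,1,2,3,5,6}
witness 1: c·c·c

Answer: REACHABLE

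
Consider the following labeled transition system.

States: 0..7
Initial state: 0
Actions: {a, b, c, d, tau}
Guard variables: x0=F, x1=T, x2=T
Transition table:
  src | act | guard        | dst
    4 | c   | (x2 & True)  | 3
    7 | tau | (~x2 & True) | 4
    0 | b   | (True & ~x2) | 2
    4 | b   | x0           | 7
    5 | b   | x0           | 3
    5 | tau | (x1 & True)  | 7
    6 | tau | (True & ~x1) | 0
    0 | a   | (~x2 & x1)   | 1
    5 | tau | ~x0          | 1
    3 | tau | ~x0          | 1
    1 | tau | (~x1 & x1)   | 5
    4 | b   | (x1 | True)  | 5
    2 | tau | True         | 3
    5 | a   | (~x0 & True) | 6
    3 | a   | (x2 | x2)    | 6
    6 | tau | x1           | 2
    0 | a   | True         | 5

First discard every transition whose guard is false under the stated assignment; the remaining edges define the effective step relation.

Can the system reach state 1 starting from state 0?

Answer: REACHABLE

Analysis:
After dropping false guards: 10 live edges.
Layer 0: {0}
Layer 1: {5}  total {0,5}
Layer 2: {1,6,7}  total {0,1,5,6,7}
Layer 3: {2}  total {0,1,2,5,6,7}
Layer 4: {3}  total {0,1,2,3,5,6,7}
Reach set: {0,1,2,3,5,6,7}
trace reaching 1: a·tau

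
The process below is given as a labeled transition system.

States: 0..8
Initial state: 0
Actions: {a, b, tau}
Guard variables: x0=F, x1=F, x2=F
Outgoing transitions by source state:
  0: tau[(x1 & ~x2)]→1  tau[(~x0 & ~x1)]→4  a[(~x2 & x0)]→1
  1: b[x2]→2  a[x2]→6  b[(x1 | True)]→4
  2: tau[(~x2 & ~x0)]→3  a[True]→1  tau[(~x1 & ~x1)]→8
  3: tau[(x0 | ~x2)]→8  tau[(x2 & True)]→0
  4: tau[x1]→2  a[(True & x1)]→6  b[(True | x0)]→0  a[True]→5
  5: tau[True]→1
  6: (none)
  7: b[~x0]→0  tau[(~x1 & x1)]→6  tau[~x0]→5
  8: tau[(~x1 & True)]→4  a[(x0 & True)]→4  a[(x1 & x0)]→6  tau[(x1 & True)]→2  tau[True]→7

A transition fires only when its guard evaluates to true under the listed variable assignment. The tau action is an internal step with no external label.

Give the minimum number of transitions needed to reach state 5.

Answer: 2

Analysis:
BFS to 5:
  Layer 0: {0}
  Layer 1: {4}
  Layer 2: {5}
5 enters at depth 2; path tau·a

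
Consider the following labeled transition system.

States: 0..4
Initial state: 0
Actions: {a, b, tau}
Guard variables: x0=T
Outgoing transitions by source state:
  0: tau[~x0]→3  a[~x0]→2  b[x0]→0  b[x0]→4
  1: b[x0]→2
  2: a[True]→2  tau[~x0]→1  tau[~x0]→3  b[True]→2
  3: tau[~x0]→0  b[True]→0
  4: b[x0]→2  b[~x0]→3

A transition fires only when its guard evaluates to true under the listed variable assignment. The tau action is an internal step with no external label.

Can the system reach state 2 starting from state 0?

Answer: REACHABLE

Analysis:
After dropping false guards: 7 live edges.
L0 = {0}
L1 = {4}  cumulative {0,4}
L2 = {2}  cumulative {0,2,4}
Reach set: {0,2,4}
witness 2: b·b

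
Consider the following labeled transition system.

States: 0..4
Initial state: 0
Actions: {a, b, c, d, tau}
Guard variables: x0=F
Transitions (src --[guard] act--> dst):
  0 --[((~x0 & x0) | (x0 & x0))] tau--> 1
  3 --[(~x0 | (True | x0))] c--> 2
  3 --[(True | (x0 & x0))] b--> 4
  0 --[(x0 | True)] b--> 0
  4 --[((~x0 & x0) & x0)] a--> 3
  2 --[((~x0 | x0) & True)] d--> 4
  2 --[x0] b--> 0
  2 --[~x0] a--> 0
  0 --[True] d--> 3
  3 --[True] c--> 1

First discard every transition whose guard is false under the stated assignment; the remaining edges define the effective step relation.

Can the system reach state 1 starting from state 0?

7 transition(s) survive guard evaluation.
L0 = {0}
L1 = {3}  now seen {0,3}
L2 = {1,2,4}  now seen {0,1,2,3,4}
Reachable = {0,1,2,3,4}
trace reaching 1: d·c

Answer: REACHABLE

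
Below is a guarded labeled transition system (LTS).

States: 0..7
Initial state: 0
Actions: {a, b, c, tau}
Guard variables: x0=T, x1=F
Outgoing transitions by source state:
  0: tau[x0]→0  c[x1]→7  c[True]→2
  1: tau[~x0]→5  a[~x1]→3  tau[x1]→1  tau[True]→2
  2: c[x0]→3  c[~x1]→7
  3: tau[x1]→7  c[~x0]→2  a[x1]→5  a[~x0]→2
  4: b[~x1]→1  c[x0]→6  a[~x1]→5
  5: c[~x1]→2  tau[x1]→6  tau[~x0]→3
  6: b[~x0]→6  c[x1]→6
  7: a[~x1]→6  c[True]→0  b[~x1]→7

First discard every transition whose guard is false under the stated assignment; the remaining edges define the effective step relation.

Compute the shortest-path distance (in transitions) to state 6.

Layered search for 6:
  L0 = {0}
  L1 = {2}
  L2 = {3,7}
  L3 = {6}
6 enters at depth 3; path c·c·a

Answer: 3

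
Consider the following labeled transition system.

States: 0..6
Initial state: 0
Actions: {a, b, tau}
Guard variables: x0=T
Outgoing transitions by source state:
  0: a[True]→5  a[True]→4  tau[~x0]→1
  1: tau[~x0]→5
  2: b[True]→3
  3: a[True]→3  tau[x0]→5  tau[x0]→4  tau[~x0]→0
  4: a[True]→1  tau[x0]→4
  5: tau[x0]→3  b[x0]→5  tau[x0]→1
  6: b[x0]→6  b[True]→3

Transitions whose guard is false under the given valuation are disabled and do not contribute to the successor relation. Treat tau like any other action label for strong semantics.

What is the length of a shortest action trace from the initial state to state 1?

Answer: 2

Working:
BFS to 1:
  Layer 0: {0}
  Layer 1: {4,5}
  Layer 2: {1,3}
1 enters at depth 2; path a·a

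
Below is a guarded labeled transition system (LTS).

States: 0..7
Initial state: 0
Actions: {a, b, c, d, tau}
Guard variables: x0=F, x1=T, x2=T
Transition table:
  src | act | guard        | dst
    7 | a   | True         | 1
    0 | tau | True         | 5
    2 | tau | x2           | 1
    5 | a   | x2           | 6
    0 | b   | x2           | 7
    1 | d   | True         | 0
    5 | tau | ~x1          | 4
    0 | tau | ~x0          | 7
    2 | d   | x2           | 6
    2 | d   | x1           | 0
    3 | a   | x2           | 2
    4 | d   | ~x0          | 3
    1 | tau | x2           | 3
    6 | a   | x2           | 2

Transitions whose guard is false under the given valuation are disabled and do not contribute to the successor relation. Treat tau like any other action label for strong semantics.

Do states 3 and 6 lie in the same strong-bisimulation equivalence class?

Answer: BISIMILAR

Working:
Refine partition for ~:
  round 0: {{0,1,2,3,4,5,6,7}}
  round 1: {{0},{1,2},{3,5,6,7},{4}}
  round 2: {{0},{1},{2},{3,6,7},{4},{5}}
  round 3: {{0},{1},{2},{3,6},{4},{5},{7}}
7 equivalence class(es) (converged in 4)
class of 3: {3,6}; class of 6: {3,6}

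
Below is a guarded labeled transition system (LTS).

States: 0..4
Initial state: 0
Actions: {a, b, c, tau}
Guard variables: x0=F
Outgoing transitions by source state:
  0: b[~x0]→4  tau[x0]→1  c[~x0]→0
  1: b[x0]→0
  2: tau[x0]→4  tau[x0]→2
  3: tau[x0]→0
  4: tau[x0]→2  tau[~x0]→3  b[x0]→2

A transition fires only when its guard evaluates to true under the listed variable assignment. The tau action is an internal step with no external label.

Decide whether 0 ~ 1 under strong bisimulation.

Answer: NOT BISIMILAR

Trace:
Bisimulation quotient by refinement:
  P[0] = {{0,1,2,3,4}}
  P[1] = {{0},{1,2,3},{4}}
stable after 2 split(s): 3 block(s)
0∈{0}, 1∈{1,2,3}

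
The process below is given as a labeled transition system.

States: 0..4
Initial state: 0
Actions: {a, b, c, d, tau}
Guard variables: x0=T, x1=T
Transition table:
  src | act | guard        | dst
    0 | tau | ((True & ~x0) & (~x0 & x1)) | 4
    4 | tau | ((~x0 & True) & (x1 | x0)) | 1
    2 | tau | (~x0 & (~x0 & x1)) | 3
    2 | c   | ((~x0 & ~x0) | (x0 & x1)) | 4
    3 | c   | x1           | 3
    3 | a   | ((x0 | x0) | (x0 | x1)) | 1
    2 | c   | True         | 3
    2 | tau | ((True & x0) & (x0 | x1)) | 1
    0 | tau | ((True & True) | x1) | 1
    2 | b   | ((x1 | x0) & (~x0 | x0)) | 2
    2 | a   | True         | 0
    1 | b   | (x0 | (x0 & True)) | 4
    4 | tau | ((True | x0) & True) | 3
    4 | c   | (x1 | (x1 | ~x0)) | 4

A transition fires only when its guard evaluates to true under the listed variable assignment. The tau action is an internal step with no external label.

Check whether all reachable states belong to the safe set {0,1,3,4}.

Allowed set {0,1,3,4}
Reach set: {0,1,3,4}
  0: ✓
  1: ✓
  3: ✓
  4: ✓

Answer: INVARIANT HOLDS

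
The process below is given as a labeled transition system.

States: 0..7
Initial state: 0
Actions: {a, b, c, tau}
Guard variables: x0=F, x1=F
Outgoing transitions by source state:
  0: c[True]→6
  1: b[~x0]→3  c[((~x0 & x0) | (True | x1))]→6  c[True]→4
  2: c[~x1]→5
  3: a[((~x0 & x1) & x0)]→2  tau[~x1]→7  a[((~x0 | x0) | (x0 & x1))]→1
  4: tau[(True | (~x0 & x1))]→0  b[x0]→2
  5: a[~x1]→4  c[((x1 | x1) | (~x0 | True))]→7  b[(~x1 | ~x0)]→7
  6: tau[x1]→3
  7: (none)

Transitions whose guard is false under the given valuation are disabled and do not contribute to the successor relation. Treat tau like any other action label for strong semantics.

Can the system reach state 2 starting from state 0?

Answer: UNREACHABLE

Working:
After dropping false guards: 11 live edges.
L0 = {0}
L1 = {6}  cumulative {0,6}
Reach set: {0,6}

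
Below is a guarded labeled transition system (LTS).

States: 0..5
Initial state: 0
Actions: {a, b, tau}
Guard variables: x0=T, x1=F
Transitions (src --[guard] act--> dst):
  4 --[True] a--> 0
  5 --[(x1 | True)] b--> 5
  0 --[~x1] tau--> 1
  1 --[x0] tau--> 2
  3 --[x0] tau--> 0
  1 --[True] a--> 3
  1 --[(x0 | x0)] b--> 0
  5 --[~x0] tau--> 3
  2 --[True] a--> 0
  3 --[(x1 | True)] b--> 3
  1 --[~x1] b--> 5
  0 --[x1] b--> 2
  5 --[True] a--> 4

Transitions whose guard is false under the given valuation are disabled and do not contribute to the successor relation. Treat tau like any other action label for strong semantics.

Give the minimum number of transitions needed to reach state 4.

Answer: 3

Working:
Breadth-first toward 4:
  Layer 0: {0}
  Layer 1: {1}
  Layer 2: {2,3,5}
  Layer 3: {4}
depth(4)=3, e.g. tau·b·a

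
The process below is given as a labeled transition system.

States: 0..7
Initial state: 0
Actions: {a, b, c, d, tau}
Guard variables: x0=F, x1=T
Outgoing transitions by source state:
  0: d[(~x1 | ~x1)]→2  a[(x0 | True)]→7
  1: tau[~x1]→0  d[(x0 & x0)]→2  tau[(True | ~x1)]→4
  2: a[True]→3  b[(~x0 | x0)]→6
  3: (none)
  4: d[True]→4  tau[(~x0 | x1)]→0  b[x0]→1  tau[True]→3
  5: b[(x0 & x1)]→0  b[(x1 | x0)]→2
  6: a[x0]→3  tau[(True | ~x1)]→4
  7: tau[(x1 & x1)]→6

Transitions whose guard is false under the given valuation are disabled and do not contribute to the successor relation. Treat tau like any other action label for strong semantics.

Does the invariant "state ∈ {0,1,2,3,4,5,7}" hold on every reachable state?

Answer: INVARIANT VIOLATED at state 6

Trace:
Inv-set: {0,1,2,3,4,5,7}
Reachable = {0,3,4,6,7}
  0: ok
  3: ok
  4: ok
  6: VIOLATES
  7: ok
reach 6 via a·tau — violates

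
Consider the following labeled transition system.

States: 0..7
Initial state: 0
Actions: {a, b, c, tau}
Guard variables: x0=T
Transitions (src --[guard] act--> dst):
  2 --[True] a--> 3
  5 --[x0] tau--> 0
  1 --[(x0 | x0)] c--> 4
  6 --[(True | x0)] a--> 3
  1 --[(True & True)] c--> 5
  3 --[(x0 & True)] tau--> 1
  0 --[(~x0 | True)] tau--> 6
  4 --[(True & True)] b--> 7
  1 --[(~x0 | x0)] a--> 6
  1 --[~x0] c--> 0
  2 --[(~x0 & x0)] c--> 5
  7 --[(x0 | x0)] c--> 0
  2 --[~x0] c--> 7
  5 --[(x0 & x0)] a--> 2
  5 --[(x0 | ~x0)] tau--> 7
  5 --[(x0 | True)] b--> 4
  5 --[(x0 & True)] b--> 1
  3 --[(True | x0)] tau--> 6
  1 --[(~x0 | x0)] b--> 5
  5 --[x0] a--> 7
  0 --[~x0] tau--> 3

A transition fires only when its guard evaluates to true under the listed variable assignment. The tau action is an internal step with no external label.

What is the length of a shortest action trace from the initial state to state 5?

Breadth-first toward 5:
  depth 0: {0}
  depth 1: {6}
  depth 2: {3}
  depth 3: {1}
  depth 4: {4,5}
first hit 5 at d=4 via tau·a·tau·b

Answer: 4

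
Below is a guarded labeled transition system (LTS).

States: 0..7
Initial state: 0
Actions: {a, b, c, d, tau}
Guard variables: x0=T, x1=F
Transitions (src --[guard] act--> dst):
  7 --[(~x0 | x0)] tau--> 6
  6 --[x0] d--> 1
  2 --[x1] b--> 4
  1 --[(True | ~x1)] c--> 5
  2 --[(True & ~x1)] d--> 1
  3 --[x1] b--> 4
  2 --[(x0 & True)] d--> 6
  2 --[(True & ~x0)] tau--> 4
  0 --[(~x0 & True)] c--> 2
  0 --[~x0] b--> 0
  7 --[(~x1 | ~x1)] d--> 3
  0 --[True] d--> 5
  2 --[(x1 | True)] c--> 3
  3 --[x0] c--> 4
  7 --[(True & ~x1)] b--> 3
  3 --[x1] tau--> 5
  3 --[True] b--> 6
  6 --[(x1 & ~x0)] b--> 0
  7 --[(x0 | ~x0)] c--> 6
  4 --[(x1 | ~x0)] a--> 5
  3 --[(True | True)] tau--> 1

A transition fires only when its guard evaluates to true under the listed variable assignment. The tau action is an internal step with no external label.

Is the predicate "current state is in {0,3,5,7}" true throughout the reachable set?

Answer: INVARIANT HOLDS

Working:
Allowed set {0,3,5,7}
R = {0,5}
  0: ok
  5: ok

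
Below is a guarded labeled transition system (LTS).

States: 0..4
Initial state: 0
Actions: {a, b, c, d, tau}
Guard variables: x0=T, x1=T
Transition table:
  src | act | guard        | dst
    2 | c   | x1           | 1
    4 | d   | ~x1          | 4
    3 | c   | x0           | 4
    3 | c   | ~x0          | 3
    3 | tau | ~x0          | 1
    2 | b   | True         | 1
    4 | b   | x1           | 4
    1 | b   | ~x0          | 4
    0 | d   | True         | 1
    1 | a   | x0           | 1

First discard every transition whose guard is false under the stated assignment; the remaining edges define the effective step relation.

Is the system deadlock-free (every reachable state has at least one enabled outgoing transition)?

Answer: DEADLOCK-FREE

Analysis:
R = {0,1}
  0: d→1  [1 out]
  1: a→1  [1 out]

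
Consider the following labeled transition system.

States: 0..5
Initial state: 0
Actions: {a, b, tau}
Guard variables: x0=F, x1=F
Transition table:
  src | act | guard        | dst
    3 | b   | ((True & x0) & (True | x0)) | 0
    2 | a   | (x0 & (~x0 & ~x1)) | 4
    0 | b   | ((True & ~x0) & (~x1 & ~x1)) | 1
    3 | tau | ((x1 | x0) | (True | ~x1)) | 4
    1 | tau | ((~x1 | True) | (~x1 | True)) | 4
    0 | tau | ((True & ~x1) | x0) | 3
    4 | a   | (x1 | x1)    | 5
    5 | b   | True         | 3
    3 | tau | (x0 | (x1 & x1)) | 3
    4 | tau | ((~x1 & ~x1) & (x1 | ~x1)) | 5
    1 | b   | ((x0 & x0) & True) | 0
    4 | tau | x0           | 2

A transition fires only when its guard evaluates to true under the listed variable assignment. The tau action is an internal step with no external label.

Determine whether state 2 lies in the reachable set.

Guard filter leaves 6 enabled edge(s).
Layer 0: {0}
Layer 1: {1,3}  total {0,1,3}
Layer 2: {4}  total {0,1,3,4}
Layer 3: {5}  total {0,1,3,4,5}
Reach set: {0,1,3,4,5}

Answer: UNREACHABLE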